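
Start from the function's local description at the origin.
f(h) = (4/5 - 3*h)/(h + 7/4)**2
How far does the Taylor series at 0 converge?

The radius of convergence is 7/4.

Denominator factor (h + 7/4)^2: pole of order 2 at -7/4, modulus 7/4.
The radius of convergence is the smallest modulus among the singular points: 7/4.


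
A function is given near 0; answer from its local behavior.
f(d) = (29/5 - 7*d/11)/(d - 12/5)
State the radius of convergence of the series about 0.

The radius of convergence is 12/5.

Denominator factor (d - 12/5): pole of order 1 at 12/5, modulus 12/5.
The radius of convergence is the smallest modulus among the singular points: 12/5.


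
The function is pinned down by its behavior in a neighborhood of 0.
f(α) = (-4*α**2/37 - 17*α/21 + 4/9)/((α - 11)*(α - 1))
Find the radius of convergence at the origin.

The radius of convergence is 1.

Denominator factor (α - 1): pole of order 1 at 1, modulus 1.
Denominator factor (α - 11): pole of order 1 at 11, modulus 11.
The radius of convergence is the smallest modulus among the singular points: 1.


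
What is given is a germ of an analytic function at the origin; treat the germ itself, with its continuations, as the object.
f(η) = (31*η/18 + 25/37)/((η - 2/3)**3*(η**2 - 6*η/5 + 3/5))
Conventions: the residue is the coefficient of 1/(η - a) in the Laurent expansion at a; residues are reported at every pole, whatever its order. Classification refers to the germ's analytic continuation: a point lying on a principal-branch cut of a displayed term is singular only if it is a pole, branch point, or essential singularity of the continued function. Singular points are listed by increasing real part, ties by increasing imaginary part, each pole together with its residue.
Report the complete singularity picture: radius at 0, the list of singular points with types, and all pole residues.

Radius of convergence at 0: 2/3.
At (3/5) - ((1/5)*sqrt(6))*i: a pole of order 1; residue (1583085/98494) - ((136695/393976)*sqrt(6))*i.
At (3/5) + ((1/5)*sqrt(6))*i: a pole of order 1; residue (1583085/98494) + ((136695/393976)*sqrt(6))*i.
At 2/3: a pole of order 3; residue -1583085/49247.


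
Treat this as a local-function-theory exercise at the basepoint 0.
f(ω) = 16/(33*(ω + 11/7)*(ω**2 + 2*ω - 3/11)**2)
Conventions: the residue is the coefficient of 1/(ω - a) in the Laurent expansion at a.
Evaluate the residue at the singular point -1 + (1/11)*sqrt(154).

The factor ω**2 + 2*ω - 3/11 splits as (ω - a)(ω - a') with a = -1 + (1/11)*sqrt(154), a' = -1 - (1/11)*sqrt(154). At the order-2 pole a set g(ω) = (ω - a)^2*f(ω) = [16/(33*(ω + 11/7))] / (ω - a')^2.
Order-2 pole: residue = g'(a); g'(-1 + (1/11)*sqrt(154)) = -52822/195075 + (20702/1365525)*sqrt(154), so the residue is -52822/195075 + (20702/1365525)*sqrt(154).

The residue is -52822/195075 + (20702/1365525)*sqrt(154).


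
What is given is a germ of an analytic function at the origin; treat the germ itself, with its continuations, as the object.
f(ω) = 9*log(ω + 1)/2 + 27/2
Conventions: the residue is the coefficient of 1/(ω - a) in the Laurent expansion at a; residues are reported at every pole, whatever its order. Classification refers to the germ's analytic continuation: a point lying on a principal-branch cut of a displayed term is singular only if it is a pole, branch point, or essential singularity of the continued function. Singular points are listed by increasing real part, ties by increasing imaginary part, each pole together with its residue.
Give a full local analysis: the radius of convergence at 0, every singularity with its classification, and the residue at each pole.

Branch term (9/2)*log(1 - ω/(-1)): its argument vanishes at ω = -1, a logarithmic branch point, modulus 1.
The radius of convergence is the smallest modulus among the singular points: 1.

Radius of convergence at 0: 1.
At -1: a logarithmic branch point.


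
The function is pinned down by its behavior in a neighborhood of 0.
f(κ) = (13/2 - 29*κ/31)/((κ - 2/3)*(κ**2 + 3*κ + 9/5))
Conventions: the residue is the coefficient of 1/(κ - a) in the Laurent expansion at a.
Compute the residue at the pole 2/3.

At the order-1 pole 2/3 set g(κ) = (κ - (2/3))*f(κ) = (13/2 - 29*κ/31)/(κ**2 + 3*κ + 9/5).
Simple pole: residue = g(a) at a = 2/3, which is 16395/11842.

The residue is 16395/11842.


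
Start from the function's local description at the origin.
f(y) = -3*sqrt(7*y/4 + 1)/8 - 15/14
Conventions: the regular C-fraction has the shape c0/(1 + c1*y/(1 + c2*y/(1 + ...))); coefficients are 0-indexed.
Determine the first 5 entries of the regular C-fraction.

Taylor coefficients (expand at 0): a_0 = -81/56, a_1 = -21/64, a_2 = 147/1024, a_3 = -1029/8192, a_4 = 36015/262144.
c0 = a_0 = -81/56. Peel one level at a time: if S = 1 + c*y/S' with S'(0) = 1, then c is the y-coefficient of S and S' = c*y/(S - 1).
S_1 = c0/f = 1 + (-49/216)*y + (14063/93312)*y^2 + ...; c1 = -49/216.
S_2 = c1*y/(S_1 - 1) = 1 + (287/432)*y + (-49/256)*y^2 + ...; c2 = 287/432.
S_3 = c2*y/(S_2 - 1) = 1 + (189/656)*y + (-72765/430336)*y^2 + ...; c3 = 189/656.
S_4 = c3*y/(S_3 - 1) = 1 + (385/656)*y + ...; c4 = 385/656.

The regular C-fraction coefficients are [-81/56, -49/216, 287/432, 189/656, 385/656].


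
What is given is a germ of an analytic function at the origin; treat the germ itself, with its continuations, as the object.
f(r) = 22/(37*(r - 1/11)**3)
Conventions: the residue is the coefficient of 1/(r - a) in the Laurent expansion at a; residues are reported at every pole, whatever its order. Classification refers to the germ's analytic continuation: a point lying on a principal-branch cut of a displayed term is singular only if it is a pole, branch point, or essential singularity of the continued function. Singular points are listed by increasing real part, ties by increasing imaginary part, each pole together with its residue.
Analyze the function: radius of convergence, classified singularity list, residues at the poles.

Denominator factor (r - 1/11)^3: pole of order 3 at 1/11, modulus 1/11.
The radius of convergence is the smallest modulus among the singular points: 1/11.
At the order-3 pole 1/11 set g(r) = (r - (1/11))^3*f(r) = 22/37.
Order-3 pole: residue = g''(a)/2; g''(1/11) = 0, so the residue is 0.

Radius of convergence at 0: 1/11.
At 1/11: a pole of order 3; residue 0.


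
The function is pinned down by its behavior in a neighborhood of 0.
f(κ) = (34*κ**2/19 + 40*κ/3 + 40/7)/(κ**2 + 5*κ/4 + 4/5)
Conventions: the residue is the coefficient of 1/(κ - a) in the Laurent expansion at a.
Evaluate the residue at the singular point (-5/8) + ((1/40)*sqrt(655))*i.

The factor κ**2 + 5*κ/4 + 4/5 splits as (κ - a)(κ - a') with a = (-5/8) + ((1/40)*sqrt(655))*i, a' = (-5/8) - ((1/40)*sqrt(655))*i. At the order-1 pole a set g(κ) = (κ - a)*f(κ) = [34*κ**2/19 + 40*κ/3 + 40/7] / (κ - a').
Simple pole: residue = g(a) at a = (-5/8) + ((1/40)*sqrt(655))*i, which is (1265/228) + ((84671/1045380)*sqrt(655))*i.

The residue is (1265/228) + ((84671/1045380)*sqrt(655))*i.


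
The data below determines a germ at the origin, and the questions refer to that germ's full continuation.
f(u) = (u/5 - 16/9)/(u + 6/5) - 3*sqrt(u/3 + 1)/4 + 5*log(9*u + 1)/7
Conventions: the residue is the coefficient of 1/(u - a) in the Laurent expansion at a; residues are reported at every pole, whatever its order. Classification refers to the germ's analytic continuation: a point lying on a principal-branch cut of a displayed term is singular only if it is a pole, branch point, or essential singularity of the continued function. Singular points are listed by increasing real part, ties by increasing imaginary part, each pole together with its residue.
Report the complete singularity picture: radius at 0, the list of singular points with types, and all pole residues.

Radius of convergence at 0: 1/9.
At -3: an algebraic (square-root) branch point.
At -6/5: a pole of order 1; residue -454/225.
At -1/9: a logarithmic branch point.

Denominator factor (u + 6/5): pole of order 1 at -6/5, modulus 6/5.
Branch term (-3/4)*sqrt(1 - u/(-3)): its argument vanishes at u = -3, a square-root branch point, modulus 3.
Branch term (5/7)*log(1 - u/(-1/9)): its argument vanishes at u = -1/9, a logarithmic branch point, modulus 1/9.
The radius of convergence is the smallest modulus among the singular points: 1/9.
The branch terms are analytic at -6/5 and contribute nothing to the residue; only the rational part matters.
At the order-1 pole -6/5 set g(u) = (u - (-6/5))*(rational part) = u/5 - 16/9.
Simple pole: residue = g(a) at a = -6/5, which is -454/225.
List the singular points by increasing real part (a conjugate pair: the negative imaginary part first).


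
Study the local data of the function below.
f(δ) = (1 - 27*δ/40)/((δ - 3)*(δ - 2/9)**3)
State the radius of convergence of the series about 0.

The radius of convergence is 2/9.

Denominator factor (δ - 3): pole of order 1 at 3, modulus 3.
Denominator factor (δ - 2/9)^3: pole of order 3 at 2/9, modulus 2/9.
The radius of convergence is the smallest modulus among the singular points: 2/9.


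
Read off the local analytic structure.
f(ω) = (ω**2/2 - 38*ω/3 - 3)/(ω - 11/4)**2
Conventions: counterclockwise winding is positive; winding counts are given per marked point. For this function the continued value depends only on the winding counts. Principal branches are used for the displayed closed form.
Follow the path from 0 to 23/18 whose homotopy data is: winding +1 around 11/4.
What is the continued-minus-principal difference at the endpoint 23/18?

The function is rational, hence single-valued: continuing it around any pole returns the same value, so the difference is 0.

Continued minus principal equals 0.


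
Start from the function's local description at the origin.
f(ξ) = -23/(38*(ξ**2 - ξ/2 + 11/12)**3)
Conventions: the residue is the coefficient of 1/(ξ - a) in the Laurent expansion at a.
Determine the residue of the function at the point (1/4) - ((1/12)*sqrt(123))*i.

The factor ξ**2 - ξ/2 + 11/12 splits as (ξ - a)(ξ - a') with a = (1/4) - ((1/12)*sqrt(123))*i, a' = (1/4) + ((1/12)*sqrt(123))*i. At the order-3 pole a set g(ξ) = (ξ - a)^3*f(ξ) = [-23/38] / (ξ - a')^3.
Order-3 pole: residue = g''(a)/2; g''((1/4) - ((1/12)*sqrt(123))*i) = -((39744/1309499)*sqrt(123))*i, so the residue is -((19872/1309499)*sqrt(123))*i.

The residue is -((19872/1309499)*sqrt(123))*i.


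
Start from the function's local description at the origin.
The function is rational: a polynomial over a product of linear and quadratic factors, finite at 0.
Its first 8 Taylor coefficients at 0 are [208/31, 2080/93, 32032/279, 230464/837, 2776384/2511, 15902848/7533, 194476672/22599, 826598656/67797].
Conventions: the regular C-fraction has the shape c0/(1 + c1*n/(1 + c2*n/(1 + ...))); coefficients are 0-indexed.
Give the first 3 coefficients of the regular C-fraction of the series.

The regular C-fraction coefficients are [208/31, -10/3, -9/5].

Taylor coefficients (read off): a_0 = 208/31, a_1 = 2080/93, a_2 = 32032/279.
c0 = a_0 = 208/31. Peel one level at a time: if S = 1 + c*n/S' with S'(0) = 1, then c is the n-coefficient of S and S' = c*n/(S - 1).
S_1 = c0/f = 1 + (-10/3)*n + (-6)*n^2 + ...; c1 = -10/3.
S_2 = c1*n/(S_1 - 1) = 1 + (-9/5)*n + ...; c2 = -9/5.


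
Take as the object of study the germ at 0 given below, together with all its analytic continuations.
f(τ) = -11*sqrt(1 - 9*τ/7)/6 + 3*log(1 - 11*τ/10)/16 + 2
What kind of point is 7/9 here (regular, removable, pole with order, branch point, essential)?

The term (-11/6)*sqrt(1 - τ/(7/9)) has argument 1 - 7/9/(7/9) = 0 at 7/9: a square-root (algebraic, two-sheeted) branch point; the remaining terms are analytic or single-valued there.

The point is an algebraic (square-root) branch point.


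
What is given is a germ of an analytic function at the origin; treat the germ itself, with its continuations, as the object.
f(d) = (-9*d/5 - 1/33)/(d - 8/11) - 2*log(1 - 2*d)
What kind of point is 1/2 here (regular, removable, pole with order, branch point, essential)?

The point is a logarithmic branch point.

The term (-2)*log(1 - d/(1/2)) has argument 1 - 1/2/(1/2) = 0 at 1/2: a logarithmic (infinitely-sheeted) branch point; the remaining terms are analytic or single-valued there.


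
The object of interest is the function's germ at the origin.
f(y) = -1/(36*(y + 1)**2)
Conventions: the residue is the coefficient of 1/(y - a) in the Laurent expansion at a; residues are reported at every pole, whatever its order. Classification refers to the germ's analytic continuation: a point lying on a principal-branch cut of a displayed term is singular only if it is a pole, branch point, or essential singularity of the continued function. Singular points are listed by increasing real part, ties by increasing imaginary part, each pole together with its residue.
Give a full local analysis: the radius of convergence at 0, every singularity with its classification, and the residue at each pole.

Denominator factor (y + 1)^2: pole of order 2 at -1, modulus 1.
The radius of convergence is the smallest modulus among the singular points: 1.
At the order-2 pole -1 set g(y) = (y - (-1))^2*f(y) = -1/36.
Order-2 pole: residue = g'(a); g'(-1) = 0, so the residue is 0.

Radius of convergence at 0: 1.
At -1: a pole of order 2; residue 0.


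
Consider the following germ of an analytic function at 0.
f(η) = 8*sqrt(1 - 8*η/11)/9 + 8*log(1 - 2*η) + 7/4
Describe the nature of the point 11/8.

The term (8/9)*sqrt(1 - η/(11/8)) has argument 1 - 11/8/(11/8) = 0 at 11/8: a square-root (algebraic, two-sheeted) branch point; the remaining terms are analytic or single-valued there.

The point is an algebraic (square-root) branch point.


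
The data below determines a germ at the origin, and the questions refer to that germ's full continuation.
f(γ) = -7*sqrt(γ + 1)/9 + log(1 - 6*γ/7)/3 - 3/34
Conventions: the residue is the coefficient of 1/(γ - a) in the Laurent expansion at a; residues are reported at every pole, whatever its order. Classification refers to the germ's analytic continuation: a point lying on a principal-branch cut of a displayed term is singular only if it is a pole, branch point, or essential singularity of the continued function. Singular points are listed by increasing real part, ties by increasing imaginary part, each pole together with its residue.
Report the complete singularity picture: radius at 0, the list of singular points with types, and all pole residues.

Radius of convergence at 0: 1.
At -1: an algebraic (square-root) branch point.
At 7/6: a logarithmic branch point.

Branch term (-7/9)*sqrt(1 - γ/(-1)): its argument vanishes at γ = -1, a square-root branch point, modulus 1.
Branch term (1/3)*log(1 - γ/(7/6)): its argument vanishes at γ = 7/6, a logarithmic branch point, modulus 7/6.
The radius of convergence is the smallest modulus among the singular points: 1.
List the singular points by increasing real part (a conjugate pair: the negative imaginary part first).


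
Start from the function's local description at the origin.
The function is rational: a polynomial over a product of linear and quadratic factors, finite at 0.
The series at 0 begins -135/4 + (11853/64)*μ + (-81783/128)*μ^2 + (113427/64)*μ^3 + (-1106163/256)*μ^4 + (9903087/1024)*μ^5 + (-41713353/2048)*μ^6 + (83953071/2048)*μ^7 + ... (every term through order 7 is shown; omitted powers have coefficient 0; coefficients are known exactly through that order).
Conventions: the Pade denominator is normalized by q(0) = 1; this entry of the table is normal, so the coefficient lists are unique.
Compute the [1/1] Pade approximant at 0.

The Pade approximant has numerator coefficients [-135/4, 1932147/28096]; denominator coefficients [1, 3029/878].

Taylor coefficients needed (read off): a_0 = -135/4, a_1 = 11853/64, a_2 = -81783/128.
Write the denominator as Q(μ) = 1 + q1*μ. Requiring Q*f - P = O(μ^3) with deg P <= 1 kills the coefficients of μ^2..μ^2 in Q*f:
  μ^2: a_2 + q1*a_1 = 0, i.e. -81783/128 + (11853/64)*q1 = 0.
Solving this linear system: q1 = 3029/878.
The numerator is Q*f truncated at degree 1: P0 = a_0 = -135/4; P1 = a_1 + q1*a_0 = 1932147/28096.


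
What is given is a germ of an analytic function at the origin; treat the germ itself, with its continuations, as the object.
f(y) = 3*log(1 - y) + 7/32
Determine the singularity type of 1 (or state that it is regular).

The point is a logarithmic branch point.

The term (3)*log(1 - y/(1)) has argument 1 - 1/(1) = 0 at 1: a logarithmic (infinitely-sheeted) branch point; the remaining terms are analytic or single-valued there.


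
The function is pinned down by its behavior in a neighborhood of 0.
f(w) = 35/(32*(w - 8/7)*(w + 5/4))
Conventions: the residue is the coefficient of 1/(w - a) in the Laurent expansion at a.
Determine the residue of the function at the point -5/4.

The residue is -245/536.

At the order-1 pole -5/4 set g(w) = (w - (-5/4))*f(w) = 35/(32*(w - 8/7)).
Simple pole: residue = g(a) at a = -5/4, which is -245/536.


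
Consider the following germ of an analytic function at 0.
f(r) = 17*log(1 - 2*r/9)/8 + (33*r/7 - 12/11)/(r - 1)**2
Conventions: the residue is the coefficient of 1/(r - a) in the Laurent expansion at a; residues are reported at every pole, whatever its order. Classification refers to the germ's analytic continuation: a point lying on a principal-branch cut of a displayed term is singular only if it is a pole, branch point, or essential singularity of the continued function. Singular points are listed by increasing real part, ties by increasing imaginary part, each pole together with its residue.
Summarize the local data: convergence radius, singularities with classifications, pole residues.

Radius of convergence at 0: 1.
At 1: a pole of order 2; residue 33/7.
At 9/2: a logarithmic branch point.

Denominator factor (r - 1)^2: pole of order 2 at 1, modulus 1.
Branch term (17/8)*log(1 - r/(9/2)): its argument vanishes at r = 9/2, a logarithmic branch point, modulus 9/2.
The radius of convergence is the smallest modulus among the singular points: 1.
The branch term is analytic at 1 and contributes nothing to the residue; only the rational part matters.
At the order-2 pole 1 set g(r) = (r - (1))^2*(rational part) = 33*r/7 - 12/11.
Order-2 pole: residue = g'(a); g'(1) = 33/7, so the residue is 33/7.
List the singular points by increasing real part (a conjugate pair: the negative imaginary part first).


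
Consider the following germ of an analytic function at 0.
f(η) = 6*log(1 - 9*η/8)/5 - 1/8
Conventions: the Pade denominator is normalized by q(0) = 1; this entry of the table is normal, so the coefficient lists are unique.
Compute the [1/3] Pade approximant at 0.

The Pade approximant has numerator coefficients [-1/8, -10193121/7957760]; denominator coefficients [1, -109971/198944, -10449/99472, -101331/1591552].

Taylor coefficients needed (expand at 0): a_0 = -1/8, a_1 = -27/20, a_2 = -243/320, a_3 = -729/1280, a_4 = -19683/40960.
Write the denominator as Q(η) = 1 + q1*η + q2*η^2 + q3*η^3. Requiring Q*f - P = O(η^5) with deg P <= 1 kills the coefficients of η^2..η^4 in Q*f:
  η^2: a_2 + q1*a_1 + q2*a_0 = 0, i.e. -243/320 + (-27/20)*q1 + (-1/8)*q2 = 0.
  η^3: a_3 + q1*a_2 + q2*a_1 + q3*a_0 = 0, i.e. -729/1280 + (-243/320)*q1 + (-27/20)*q2 + (-1/8)*q3 = 0.
  η^4: a_4 + q1*a_3 + q2*a_2 + q3*a_1 = 0, i.e. -19683/40960 + (-729/1280)*q1 + (-243/320)*q2 + (-27/20)*q3 = 0.
Solving this linear system: q1 = -109971/198944, q2 = -10449/99472, q3 = -101331/1591552.
The numerator is Q*f truncated at degree 1: P0 = a_0 = -1/8; P1 = a_1 + q1*a_0 = -10193121/7957760.


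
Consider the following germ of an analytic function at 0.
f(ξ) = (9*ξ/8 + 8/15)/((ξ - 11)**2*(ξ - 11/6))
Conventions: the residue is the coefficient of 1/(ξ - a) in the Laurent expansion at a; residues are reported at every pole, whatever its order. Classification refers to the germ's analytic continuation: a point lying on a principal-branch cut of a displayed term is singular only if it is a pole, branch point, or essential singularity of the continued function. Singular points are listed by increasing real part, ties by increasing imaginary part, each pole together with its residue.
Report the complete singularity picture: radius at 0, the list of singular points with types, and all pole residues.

Denominator factor (ξ - 11/6): pole of order 1 at 11/6, modulus 11/6.
Denominator factor (ξ - 11)^2: pole of order 2 at 11, modulus 11.
The radius of convergence is the smallest modulus among the singular points: 11/6.
At the order-1 pole 11/6 set g(ξ) = (ξ - (11/6))*f(ξ) = (9*ξ/8 + 8/15)/(ξ - 11)**2.
Simple pole: residue = g(a) at a = 11/6, which is 1869/60500.
At the order-2 pole 11 set g(ξ) = (ξ - (11))^2*f(ξ) = (9*ξ/8 + 8/15)/(ξ - 11/6).
Order-2 pole: residue = g'(a); g'(11) = -1869/60500, so the residue is -1869/60500.
List the singular points by increasing real part (a conjugate pair: the negative imaginary part first).

Radius of convergence at 0: 11/6.
At 11/6: a pole of order 1; residue 1869/60500.
At 11: a pole of order 2; residue -1869/60500.


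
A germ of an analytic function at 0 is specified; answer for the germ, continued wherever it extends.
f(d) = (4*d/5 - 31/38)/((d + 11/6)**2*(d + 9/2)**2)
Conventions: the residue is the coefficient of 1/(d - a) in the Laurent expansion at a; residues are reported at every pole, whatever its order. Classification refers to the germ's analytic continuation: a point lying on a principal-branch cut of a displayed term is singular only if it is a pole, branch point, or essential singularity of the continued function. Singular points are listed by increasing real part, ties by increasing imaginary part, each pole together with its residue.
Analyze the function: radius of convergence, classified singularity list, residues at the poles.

Radius of convergence at 0: 11/6.
At -9/2: a pole of order 2; residue -17181/48640.
At -11/6: a pole of order 2; residue 17181/48640.

Denominator factor (d + 11/6)^2: pole of order 2 at -11/6, modulus 11/6.
Denominator factor (d + 9/2)^2: pole of order 2 at -9/2, modulus 9/2.
The radius of convergence is the smallest modulus among the singular points: 11/6.
At the order-2 pole -9/2 set g(d) = (d - (-9/2))^2*f(d) = (4*d/5 - 31/38)/(d + 11/6)**2.
Order-2 pole: residue = g'(a); g'(-9/2) = -17181/48640, so the residue is -17181/48640.
At the order-2 pole -11/6 set g(d) = (d - (-11/6))^2*f(d) = (4*d/5 - 31/38)/(d + 9/2)**2.
Order-2 pole: residue = g'(a); g'(-11/6) = 17181/48640, so the residue is 17181/48640.
List the singular points by increasing real part (a conjugate pair: the negative imaginary part first).


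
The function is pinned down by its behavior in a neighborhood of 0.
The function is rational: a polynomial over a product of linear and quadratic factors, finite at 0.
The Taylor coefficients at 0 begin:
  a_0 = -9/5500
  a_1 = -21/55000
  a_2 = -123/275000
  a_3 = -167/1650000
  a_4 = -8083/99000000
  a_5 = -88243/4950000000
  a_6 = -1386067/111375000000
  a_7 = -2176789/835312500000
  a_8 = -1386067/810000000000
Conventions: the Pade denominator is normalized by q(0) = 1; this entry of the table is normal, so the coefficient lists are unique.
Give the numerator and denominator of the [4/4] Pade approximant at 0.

The Pade approximant has numerator coefficients [-9/5500, -16083/56031250, -8181/112062500, -243/28015625, -243/112062500]; denominator coefficients [1, -7081/122250, -789263/3667500, 348239/36675000, 29594/2546875].

Taylor coefficients needed (read off): a_0 = -9/5500, a_1 = -21/55000, a_2 = -123/275000, a_3 = -167/1650000, a_4 = -8083/99000000, a_5 = -88243/4950000000, a_6 = -1386067/111375000000, a_7 = -2176789/835312500000, a_8 = -1386067/810000000000.
Write the denominator as Q(ζ) = 1 + q1*ζ + q2*ζ^2 + q3*ζ^3 + q4*ζ^4. Requiring Q*f - P = O(ζ^9) with deg P <= 4 kills the coefficients of ζ^5..ζ^8 in Q*f:
  ζ^5: a_5 + q1*a_4 + q2*a_3 + q3*a_2 + q4*a_1 = 0, i.e. -88243/4950000000 + (-8083/99000000)*q1 + (-167/1650000)*q2 + (-123/275000)*q3 + (-21/55000)*q4 = 0.
  ζ^6: a_6 + q1*a_5 + q2*a_4 + q3*a_3 + q4*a_2 = 0, i.e. -1386067/111375000000 + (-88243/4950000000)*q1 + (-8083/99000000)*q2 + (-167/1650000)*q3 + (-123/275000)*q4 = 0.
  ζ^7: a_7 + q1*a_6 + q2*a_5 + q3*a_4 + q4*a_3 = 0, i.e. -2176789/835312500000 + (-1386067/111375000000)*q1 + (-88243/4950000000)*q2 + (-8083/99000000)*q3 + (-167/1650000)*q4 = 0.
  ζ^8: a_8 + q1*a_7 + q2*a_6 + q3*a_5 + q4*a_4 = 0, i.e. -1386067/810000000000 + (-2176789/835312500000)*q1 + (-1386067/111375000000)*q2 + (-88243/4950000000)*q3 + (-8083/99000000)*q4 = 0.
Solving this linear system: q1 = -7081/122250, q2 = -789263/3667500, q3 = 348239/36675000, q4 = 29594/2546875.
The numerator is Q*f truncated at degree 4: P0 = a_0 = -9/5500; P1 = a_1 + q1*a_0 = -16083/56031250; P2 = a_2 + q1*a_1 + q2*a_0 = -8181/112062500; P3 = a_3 + q1*a_2 + q2*a_1 + q3*a_0 = -243/28015625; P4 = a_4 + q1*a_3 + q2*a_2 + q3*a_1 + q4*a_0 = -243/112062500.


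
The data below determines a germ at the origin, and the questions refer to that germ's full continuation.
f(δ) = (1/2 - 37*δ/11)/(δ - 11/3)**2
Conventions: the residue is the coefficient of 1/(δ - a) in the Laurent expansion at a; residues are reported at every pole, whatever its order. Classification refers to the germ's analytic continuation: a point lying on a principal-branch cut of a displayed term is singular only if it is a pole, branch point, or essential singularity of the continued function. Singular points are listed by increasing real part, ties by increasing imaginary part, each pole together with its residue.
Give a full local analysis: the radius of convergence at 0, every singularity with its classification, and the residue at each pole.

Denominator factor (δ - 11/3)^2: pole of order 2 at 11/3, modulus 11/3.
The radius of convergence is the smallest modulus among the singular points: 11/3.
At the order-2 pole 11/3 set g(δ) = (δ - (11/3))^2*f(δ) = 1/2 - 37*δ/11.
Order-2 pole: residue = g'(a); g'(11/3) = -37/11, so the residue is -37/11.

Radius of convergence at 0: 11/3.
At 11/3: a pole of order 2; residue -37/11.


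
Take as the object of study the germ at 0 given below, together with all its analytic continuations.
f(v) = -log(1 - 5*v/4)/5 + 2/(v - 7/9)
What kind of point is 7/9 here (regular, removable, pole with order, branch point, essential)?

The denominator factor v - 7/9 vanishes at 7/9 and appears to the power 1; the numerator there equals 2, nonzero, and no other factor vanishes.
The branch terms are analytic at this point.
Hence a pole whose order is the multiplicity, 1.

The point is a pole of order 1.


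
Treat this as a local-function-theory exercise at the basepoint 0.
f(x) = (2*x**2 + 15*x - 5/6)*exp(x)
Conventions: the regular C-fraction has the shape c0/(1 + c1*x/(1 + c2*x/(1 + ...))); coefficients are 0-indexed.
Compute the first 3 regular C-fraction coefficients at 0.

The regular C-fraction coefficients are [-5/6, 17, -3089/170].

Taylor coefficients (expand at 0): a_0 = -5/6, a_1 = 85/6, a_2 = 199/12.
c0 = a_0 = -5/6. Peel one level at a time: if S = 1 + c*x/S' with S'(0) = 1, then c is the x-coefficient of S and S' = c*x/(S - 1).
S_1 = c0/f = 1 + (17)*x + (3089/10)*x^2 + ...; c1 = 17.
S_2 = c1*x/(S_1 - 1) = 1 + (-3089/170)*x + ...; c2 = -3089/170.


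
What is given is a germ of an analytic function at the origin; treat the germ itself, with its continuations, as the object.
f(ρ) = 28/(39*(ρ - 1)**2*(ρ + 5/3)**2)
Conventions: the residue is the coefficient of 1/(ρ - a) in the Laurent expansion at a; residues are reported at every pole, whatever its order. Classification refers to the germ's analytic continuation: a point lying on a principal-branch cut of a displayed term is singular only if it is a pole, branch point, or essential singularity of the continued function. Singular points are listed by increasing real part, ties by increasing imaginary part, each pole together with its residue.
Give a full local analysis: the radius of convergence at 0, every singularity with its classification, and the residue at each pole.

Radius of convergence at 0: 1.
At -5/3: a pole of order 2; residue 63/832.
At 1: a pole of order 2; residue -63/832.

Denominator factor (ρ - 1)^2: pole of order 2 at 1, modulus 1.
Denominator factor (ρ + 5/3)^2: pole of order 2 at -5/3, modulus 5/3.
The radius of convergence is the smallest modulus among the singular points: 1.
At the order-2 pole -5/3 set g(ρ) = (ρ - (-5/3))^2*f(ρ) = 28/(39*(ρ - 1)**2).
Order-2 pole: residue = g'(a); g'(-5/3) = 63/832, so the residue is 63/832.
At the order-2 pole 1 set g(ρ) = (ρ - (1))^2*f(ρ) = 28/(39*(ρ + 5/3)**2).
Order-2 pole: residue = g'(a); g'(1) = -63/832, so the residue is -63/832.
List the singular points by increasing real part (a conjugate pair: the negative imaginary part first).


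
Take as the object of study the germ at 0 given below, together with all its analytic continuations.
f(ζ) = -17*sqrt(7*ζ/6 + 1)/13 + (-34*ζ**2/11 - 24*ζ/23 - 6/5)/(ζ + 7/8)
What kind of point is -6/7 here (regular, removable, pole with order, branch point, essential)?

The point is an algebraic (square-root) branch point.

The term (-17/13)*sqrt(1 - ζ/(-6/7)) has argument 1 - -6/7/(-6/7) = 0 at -6/7: a square-root (algebraic, two-sheeted) branch point; the remaining terms are analytic or single-valued there.


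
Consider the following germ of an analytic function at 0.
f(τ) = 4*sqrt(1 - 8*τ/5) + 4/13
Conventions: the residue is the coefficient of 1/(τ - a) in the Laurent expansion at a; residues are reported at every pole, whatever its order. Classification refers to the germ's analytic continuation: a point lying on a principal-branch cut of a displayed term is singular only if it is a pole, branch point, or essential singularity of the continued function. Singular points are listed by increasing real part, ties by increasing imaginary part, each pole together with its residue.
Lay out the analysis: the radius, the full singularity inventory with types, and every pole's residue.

Branch term (4)*sqrt(1 - τ/(5/8)): its argument vanishes at τ = 5/8, a square-root branch point, modulus 5/8.
The radius of convergence is the smallest modulus among the singular points: 5/8.

Radius of convergence at 0: 5/8.
At 5/8: an algebraic (square-root) branch point.


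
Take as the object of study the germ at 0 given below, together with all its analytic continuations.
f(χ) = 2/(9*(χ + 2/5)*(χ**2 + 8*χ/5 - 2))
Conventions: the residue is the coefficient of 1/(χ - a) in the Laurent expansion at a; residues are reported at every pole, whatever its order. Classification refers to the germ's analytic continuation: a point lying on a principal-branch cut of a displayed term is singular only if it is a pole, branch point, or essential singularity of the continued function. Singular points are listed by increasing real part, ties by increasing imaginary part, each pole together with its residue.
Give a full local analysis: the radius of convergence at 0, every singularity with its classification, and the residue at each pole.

Radius of convergence at 0: 2/5.
At -4/5 - (1/5)*sqrt(66): a pole of order 1; residue 25/558 - (25/18414)*sqrt(66).
At -2/5: a pole of order 1; residue -25/279.
At -4/5 + (1/5)*sqrt(66): a pole of order 1; residue 25/558 + (25/18414)*sqrt(66).

Denominator factor (χ**2 + 8*χ/5 - 2): discriminant 264/25, real irrational roots -4/5 + (1/5)*sqrt(66) and -4/5 - (1/5)*sqrt(66); poles of order 1, moduli -4/5 + (1/5)*sqrt(66) and 4/5 + (1/5)*sqrt(66).
Denominator factor (χ + 2/5): pole of order 1 at -2/5, modulus 2/5.
The radius of convergence is the smallest modulus among the singular points: 2/5.
The factor χ**2 + 8*χ/5 - 2 splits as (χ - a)(χ - a') with a = -4/5 - (1/5)*sqrt(66), a' = -4/5 + (1/5)*sqrt(66). At the order-1 pole a set g(χ) = (χ - a)*f(χ) = [2/(9*(χ + 2/5))] / (χ - a').
Simple pole: residue = g(a) at a = -4/5 - (1/5)*sqrt(66), which is 25/558 - (25/18414)*sqrt(66).
At the order-1 pole -2/5 set g(χ) = (χ - (-2/5))*f(χ) = 2/(9*(χ**2 + 8*χ/5 - 2)).
Simple pole: residue = g(a) at a = -2/5, which is -25/279.
The factor χ**2 + 8*χ/5 - 2 splits as (χ - a)(χ - a') with a = -4/5 + (1/5)*sqrt(66), a' = -4/5 - (1/5)*sqrt(66). At the order-1 pole a set g(χ) = (χ - a)*f(χ) = [2/(9*(χ + 2/5))] / (χ - a').
Simple pole: residue = g(a) at a = -4/5 + (1/5)*sqrt(66), which is 25/558 + (25/18414)*sqrt(66).
List the singular points by increasing real part (a conjugate pair: the negative imaginary part first).


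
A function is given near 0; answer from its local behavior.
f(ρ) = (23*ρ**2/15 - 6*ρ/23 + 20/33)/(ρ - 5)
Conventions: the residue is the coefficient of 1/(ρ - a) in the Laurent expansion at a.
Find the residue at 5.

At the order-1 pole 5 set g(ρ) = (ρ - (5))*f(ρ) = 23*ρ**2/15 - 6*ρ/23 + 20/33.
Simple pole: residue = g(a) at a = 5, which is 28565/759.

The residue is 28565/759.


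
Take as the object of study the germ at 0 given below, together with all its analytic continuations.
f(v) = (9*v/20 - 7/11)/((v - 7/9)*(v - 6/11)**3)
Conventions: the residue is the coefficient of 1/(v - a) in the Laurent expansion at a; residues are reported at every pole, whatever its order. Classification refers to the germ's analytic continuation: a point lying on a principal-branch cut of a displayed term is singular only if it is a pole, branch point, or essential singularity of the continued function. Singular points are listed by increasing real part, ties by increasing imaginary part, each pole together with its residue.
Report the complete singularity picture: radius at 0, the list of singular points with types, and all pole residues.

Denominator factor (v - 6/11)^3: pole of order 3 at 6/11, modulus 6/11.
Denominator factor (v - 7/9): pole of order 1 at 7/9, modulus 7/9.
The radius of convergence is the smallest modulus among the singular points: 6/11.
At the order-3 pole 6/11 set g(v) = (v - (6/11))^3*f(v) = (9*v/20 - 7/11)/(v - 7/9).
Order-3 pole: residue = g''(a)/2; g''(6/11) = 5557167/121670, so the residue is 5557167/243340.
At the order-1 pole 7/9 set g(v) = (v - (7/9))*f(v) = (9*v/20 - 7/11)/(v - 6/11)**3.
Simple pole: residue = g(a) at a = 7/9, which is -5557167/243340.
List the singular points by increasing real part (a conjugate pair: the negative imaginary part first).

Radius of convergence at 0: 6/11.
At 6/11: a pole of order 3; residue 5557167/243340.
At 7/9: a pole of order 1; residue -5557167/243340.


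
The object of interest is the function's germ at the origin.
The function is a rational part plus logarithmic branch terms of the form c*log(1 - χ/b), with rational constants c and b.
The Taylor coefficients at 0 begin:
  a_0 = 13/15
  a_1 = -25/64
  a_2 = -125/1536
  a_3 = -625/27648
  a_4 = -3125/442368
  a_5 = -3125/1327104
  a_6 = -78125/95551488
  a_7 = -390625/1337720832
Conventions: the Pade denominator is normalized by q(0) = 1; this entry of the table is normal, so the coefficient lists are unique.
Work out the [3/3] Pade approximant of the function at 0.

The Pade approximant has numerator coefficients [13/15, -179/192, 583/2304, -5165/331776]; denominator coefficients [1, -5/8, 5/48, -25/6912].

Taylor coefficients needed (read off): a_0 = 13/15, a_1 = -25/64, a_2 = -125/1536, a_3 = -625/27648, a_4 = -3125/442368, a_5 = -3125/1327104, a_6 = -78125/95551488.
Write the denominator as Q(χ) = 1 + q1*χ + q2*χ^2 + q3*χ^3. Requiring Q*f - P = O(χ^7) with deg P <= 3 kills the coefficients of χ^4..χ^6 in Q*f:
  χ^4: a_4 + q1*a_3 + q2*a_2 + q3*a_1 = 0, i.e. -3125/442368 + (-625/27648)*q1 + (-125/1536)*q2 + (-25/64)*q3 = 0.
  χ^5: a_5 + q1*a_4 + q2*a_3 + q3*a_2 = 0, i.e. -3125/1327104 + (-3125/442368)*q1 + (-625/27648)*q2 + (-125/1536)*q3 = 0.
  χ^6: a_6 + q1*a_5 + q2*a_4 + q3*a_3 = 0, i.e. -78125/95551488 + (-3125/1327104)*q1 + (-3125/442368)*q2 + (-625/27648)*q3 = 0.
Solving this linear system: q1 = -5/8, q2 = 5/48, q3 = -25/6912.
The numerator is Q*f truncated at degree 3: P0 = a_0 = 13/15; P1 = a_1 + q1*a_0 = -179/192; P2 = a_2 + q1*a_1 + q2*a_0 = 583/2304; P3 = a_3 + q1*a_2 + q2*a_1 + q3*a_0 = -5165/331776.


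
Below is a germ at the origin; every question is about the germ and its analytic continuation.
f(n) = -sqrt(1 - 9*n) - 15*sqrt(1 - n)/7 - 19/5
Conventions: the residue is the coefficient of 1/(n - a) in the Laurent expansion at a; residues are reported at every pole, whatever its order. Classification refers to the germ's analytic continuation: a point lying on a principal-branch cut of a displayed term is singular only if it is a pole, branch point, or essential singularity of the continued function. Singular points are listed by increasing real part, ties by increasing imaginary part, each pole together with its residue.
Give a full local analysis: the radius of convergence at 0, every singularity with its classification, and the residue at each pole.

Branch term (-15/7)*sqrt(1 - n/(1)): its argument vanishes at n = 1, a square-root branch point, modulus 1.
Branch term (-1)*sqrt(1 - n/(1/9)): its argument vanishes at n = 1/9, a square-root branch point, modulus 1/9.
The radius of convergence is the smallest modulus among the singular points: 1/9.
List the singular points by increasing real part (a conjugate pair: the negative imaginary part first).

Radius of convergence at 0: 1/9.
At 1/9: an algebraic (square-root) branch point.
At 1: an algebraic (square-root) branch point.


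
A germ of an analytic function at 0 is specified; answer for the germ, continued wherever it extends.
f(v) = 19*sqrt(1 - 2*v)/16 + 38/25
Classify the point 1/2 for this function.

The term (19/16)*sqrt(1 - v/(1/2)) has argument 1 - 1/2/(1/2) = 0 at 1/2: a square-root (algebraic, two-sheeted) branch point; the remaining terms are analytic or single-valued there.

The point is an algebraic (square-root) branch point.


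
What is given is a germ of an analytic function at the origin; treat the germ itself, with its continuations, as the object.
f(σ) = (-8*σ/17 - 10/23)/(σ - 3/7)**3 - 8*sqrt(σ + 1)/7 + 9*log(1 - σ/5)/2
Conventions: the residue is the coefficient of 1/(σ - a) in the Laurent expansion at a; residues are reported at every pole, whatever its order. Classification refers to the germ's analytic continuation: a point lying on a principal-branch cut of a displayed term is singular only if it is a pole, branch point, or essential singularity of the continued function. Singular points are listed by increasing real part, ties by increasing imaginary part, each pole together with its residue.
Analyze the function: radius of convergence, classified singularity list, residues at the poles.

Denominator factor (σ - 3/7)^3: pole of order 3 at 3/7, modulus 3/7.
Branch term (9/2)*log(1 - σ/(5)): its argument vanishes at σ = 5, a logarithmic branch point, modulus 5.
Branch term (-8/7)*sqrt(1 - σ/(-1)): its argument vanishes at σ = -1, a square-root branch point, modulus 1.
The radius of convergence is the smallest modulus among the singular points: 3/7.
The branch terms are analytic at 3/7 and contribute nothing to the residue; only the rational part matters.
At the order-3 pole 3/7 set g(σ) = (σ - (3/7))^3*(rational part) = -8*σ/17 - 10/23.
Order-3 pole: residue = g''(a)/2; g''(3/7) = 0, so the residue is 0.
List the singular points by increasing real part (a conjugate pair: the negative imaginary part first).

Radius of convergence at 0: 3/7.
At -1: an algebraic (square-root) branch point.
At 3/7: a pole of order 3; residue 0.
At 5: a logarithmic branch point.


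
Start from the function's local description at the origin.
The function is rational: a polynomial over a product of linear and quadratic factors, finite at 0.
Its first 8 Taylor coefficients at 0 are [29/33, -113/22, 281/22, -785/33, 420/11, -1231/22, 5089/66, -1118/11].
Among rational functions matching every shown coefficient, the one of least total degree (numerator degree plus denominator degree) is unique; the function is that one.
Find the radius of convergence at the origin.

The radius of convergence is 1.

No rational of total degree below 4 reproduces all 8 coefficients; solving the [1/3] Pade equations on them gives f(ψ) = (29/33 - 5*ψ/2)/(ψ + 1)**3, whose expansion matches every shown term.
Denominator factor (ψ + 1)^3: pole of order 3 at -1, modulus 1.
The radius of convergence is the smallest modulus among the singular points: 1.
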